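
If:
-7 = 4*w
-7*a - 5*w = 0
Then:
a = 5/4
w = -7/4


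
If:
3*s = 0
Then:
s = 0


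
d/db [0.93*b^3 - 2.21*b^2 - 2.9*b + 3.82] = 2.79*b^2 - 4.42*b - 2.9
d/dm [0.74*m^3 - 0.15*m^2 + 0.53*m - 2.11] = 2.22*m^2 - 0.3*m + 0.53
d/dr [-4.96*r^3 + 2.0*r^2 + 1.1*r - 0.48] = -14.88*r^2 + 4.0*r + 1.1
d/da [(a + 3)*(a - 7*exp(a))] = a - (a + 3)*(7*exp(a) - 1) - 7*exp(a)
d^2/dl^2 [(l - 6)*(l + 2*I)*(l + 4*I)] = 6*l - 12 + 12*I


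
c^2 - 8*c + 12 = (c - 6)*(c - 2)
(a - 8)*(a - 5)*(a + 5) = a^3 - 8*a^2 - 25*a + 200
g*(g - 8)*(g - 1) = g^3 - 9*g^2 + 8*g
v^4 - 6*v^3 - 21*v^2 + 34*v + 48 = (v - 8)*(v - 2)*(v + 1)*(v + 3)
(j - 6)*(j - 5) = j^2 - 11*j + 30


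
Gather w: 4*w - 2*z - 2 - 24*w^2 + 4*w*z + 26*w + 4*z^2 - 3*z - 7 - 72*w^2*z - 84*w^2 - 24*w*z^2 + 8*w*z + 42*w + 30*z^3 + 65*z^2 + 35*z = w^2*(-72*z - 108) + w*(-24*z^2 + 12*z + 72) + 30*z^3 + 69*z^2 + 30*z - 9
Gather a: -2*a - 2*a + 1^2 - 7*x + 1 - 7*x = -4*a - 14*x + 2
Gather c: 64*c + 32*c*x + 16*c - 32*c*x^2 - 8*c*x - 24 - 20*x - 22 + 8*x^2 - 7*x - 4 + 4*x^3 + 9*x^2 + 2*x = c*(-32*x^2 + 24*x + 80) + 4*x^3 + 17*x^2 - 25*x - 50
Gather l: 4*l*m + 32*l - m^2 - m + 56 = l*(4*m + 32) - m^2 - m + 56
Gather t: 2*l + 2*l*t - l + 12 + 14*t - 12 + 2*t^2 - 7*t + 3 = l + 2*t^2 + t*(2*l + 7) + 3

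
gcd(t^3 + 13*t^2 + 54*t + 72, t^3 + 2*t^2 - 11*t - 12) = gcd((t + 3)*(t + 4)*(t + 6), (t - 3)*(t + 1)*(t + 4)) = t + 4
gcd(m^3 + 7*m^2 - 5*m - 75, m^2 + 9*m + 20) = m + 5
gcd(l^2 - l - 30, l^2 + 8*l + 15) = l + 5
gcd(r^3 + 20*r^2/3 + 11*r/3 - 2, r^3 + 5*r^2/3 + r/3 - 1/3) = r^2 + 2*r/3 - 1/3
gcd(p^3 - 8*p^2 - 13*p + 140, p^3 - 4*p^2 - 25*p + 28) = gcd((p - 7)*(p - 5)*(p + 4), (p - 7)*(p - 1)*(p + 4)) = p^2 - 3*p - 28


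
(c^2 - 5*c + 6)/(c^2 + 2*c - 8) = (c - 3)/(c + 4)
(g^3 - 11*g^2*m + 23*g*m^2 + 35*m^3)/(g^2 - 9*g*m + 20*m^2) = (g^2 - 6*g*m - 7*m^2)/(g - 4*m)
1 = 1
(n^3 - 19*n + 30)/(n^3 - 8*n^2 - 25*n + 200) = (n^2 - 5*n + 6)/(n^2 - 13*n + 40)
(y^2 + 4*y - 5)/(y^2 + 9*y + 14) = (y^2 + 4*y - 5)/(y^2 + 9*y + 14)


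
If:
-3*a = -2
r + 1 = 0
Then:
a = 2/3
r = -1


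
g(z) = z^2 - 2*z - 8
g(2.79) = -5.80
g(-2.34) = 2.16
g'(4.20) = 6.40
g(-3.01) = 7.08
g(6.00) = 16.00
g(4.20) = 1.24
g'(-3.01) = -8.02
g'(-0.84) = -3.68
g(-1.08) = -4.67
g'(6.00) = 10.00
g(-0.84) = -5.61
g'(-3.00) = -8.00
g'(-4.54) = -11.08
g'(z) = 2*z - 2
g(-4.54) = 21.69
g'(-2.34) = -6.68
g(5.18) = 8.47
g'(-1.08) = -4.16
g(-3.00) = 7.00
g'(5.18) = 8.36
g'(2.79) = 3.58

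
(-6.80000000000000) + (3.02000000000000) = -3.78000000000000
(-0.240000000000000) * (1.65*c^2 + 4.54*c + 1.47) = -0.396*c^2 - 1.0896*c - 0.3528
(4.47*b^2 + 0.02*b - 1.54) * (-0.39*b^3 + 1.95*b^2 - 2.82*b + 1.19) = -1.7433*b^5 + 8.7087*b^4 - 11.9658*b^3 + 2.2599*b^2 + 4.3666*b - 1.8326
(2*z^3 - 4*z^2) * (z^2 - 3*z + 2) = 2*z^5 - 10*z^4 + 16*z^3 - 8*z^2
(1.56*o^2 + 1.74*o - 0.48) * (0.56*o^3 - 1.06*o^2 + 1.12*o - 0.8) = 0.8736*o^5 - 0.6792*o^4 - 0.366*o^3 + 1.2096*o^2 - 1.9296*o + 0.384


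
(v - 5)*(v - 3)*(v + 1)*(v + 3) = v^4 - 4*v^3 - 14*v^2 + 36*v + 45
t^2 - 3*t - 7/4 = (t - 7/2)*(t + 1/2)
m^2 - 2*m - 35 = (m - 7)*(m + 5)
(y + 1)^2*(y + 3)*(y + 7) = y^4 + 12*y^3 + 42*y^2 + 52*y + 21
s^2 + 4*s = s*(s + 4)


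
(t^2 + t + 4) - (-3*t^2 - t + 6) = 4*t^2 + 2*t - 2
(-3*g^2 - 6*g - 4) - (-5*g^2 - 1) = 2*g^2 - 6*g - 3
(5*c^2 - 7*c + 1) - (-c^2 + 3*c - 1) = 6*c^2 - 10*c + 2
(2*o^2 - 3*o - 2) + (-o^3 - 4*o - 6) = -o^3 + 2*o^2 - 7*o - 8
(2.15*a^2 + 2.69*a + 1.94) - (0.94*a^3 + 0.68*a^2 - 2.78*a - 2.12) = -0.94*a^3 + 1.47*a^2 + 5.47*a + 4.06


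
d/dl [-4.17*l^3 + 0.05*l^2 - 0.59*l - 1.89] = -12.51*l^2 + 0.1*l - 0.59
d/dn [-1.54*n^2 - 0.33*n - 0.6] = -3.08*n - 0.33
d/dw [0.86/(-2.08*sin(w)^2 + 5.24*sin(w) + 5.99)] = (3.5776*sin(w) - 4.5064)*cos(w)/(-2.08*sin(w)^2 + 5.24*sin(w) + 5.99)^2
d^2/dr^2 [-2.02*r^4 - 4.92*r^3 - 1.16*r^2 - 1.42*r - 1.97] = -24.24*r^2 - 29.52*r - 2.32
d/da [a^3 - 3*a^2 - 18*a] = 3*a^2 - 6*a - 18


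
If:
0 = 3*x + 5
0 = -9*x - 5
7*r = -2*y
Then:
No Solution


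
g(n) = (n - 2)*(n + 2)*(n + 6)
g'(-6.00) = 32.00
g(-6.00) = 0.00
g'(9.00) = 347.00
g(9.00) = 1155.00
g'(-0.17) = -5.95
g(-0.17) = -23.15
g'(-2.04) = -16.00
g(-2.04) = 0.64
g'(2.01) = 32.24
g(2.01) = 0.32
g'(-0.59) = -10.04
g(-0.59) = -19.76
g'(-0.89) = -12.30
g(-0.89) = -16.39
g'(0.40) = 1.28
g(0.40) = -24.58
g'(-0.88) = -12.24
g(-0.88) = -16.52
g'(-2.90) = -13.57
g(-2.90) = 13.67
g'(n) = (n - 2)*(n + 2) + (n - 2)*(n + 6) + (n + 2)*(n + 6)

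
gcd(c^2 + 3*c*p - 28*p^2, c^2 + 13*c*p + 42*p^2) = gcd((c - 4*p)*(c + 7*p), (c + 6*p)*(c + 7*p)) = c + 7*p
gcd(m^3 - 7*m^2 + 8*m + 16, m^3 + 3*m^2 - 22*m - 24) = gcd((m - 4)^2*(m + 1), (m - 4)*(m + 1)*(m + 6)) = m^2 - 3*m - 4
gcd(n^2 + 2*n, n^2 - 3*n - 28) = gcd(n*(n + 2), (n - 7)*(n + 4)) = 1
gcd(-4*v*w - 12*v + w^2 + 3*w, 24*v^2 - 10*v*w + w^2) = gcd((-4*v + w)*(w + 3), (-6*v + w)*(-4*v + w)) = 4*v - w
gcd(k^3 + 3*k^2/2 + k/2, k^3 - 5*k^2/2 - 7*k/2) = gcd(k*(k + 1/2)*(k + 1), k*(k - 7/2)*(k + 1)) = k^2 + k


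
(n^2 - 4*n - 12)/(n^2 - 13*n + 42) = (n + 2)/(n - 7)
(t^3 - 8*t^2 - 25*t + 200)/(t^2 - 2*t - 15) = (t^2 - 3*t - 40)/(t + 3)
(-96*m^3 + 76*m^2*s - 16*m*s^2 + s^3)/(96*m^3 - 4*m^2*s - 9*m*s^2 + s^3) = (12*m^2 - 8*m*s + s^2)/(-12*m^2 - m*s + s^2)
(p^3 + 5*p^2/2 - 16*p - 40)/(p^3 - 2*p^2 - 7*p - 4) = (p^2 + 13*p/2 + 10)/(p^2 + 2*p + 1)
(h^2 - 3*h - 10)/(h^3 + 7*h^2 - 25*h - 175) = (h + 2)/(h^2 + 12*h + 35)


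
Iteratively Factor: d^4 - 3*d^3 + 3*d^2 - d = (d - 1)*(d^3 - 2*d^2 + d) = (d - 1)^2*(d^2 - d) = d*(d - 1)^2*(d - 1)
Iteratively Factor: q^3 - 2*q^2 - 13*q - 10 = (q + 1)*(q^2 - 3*q - 10) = (q - 5)*(q + 1)*(q + 2)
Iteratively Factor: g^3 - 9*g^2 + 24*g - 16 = (g - 4)*(g^2 - 5*g + 4) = (g - 4)^2*(g - 1)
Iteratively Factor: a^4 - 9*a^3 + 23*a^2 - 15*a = (a - 3)*(a^3 - 6*a^2 + 5*a) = (a - 5)*(a - 3)*(a^2 - a) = a*(a - 5)*(a - 3)*(a - 1)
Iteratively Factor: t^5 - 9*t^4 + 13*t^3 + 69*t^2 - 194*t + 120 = (t - 4)*(t^4 - 5*t^3 - 7*t^2 + 41*t - 30) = (t - 5)*(t - 4)*(t^3 - 7*t + 6) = (t - 5)*(t - 4)*(t - 1)*(t^2 + t - 6) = (t - 5)*(t - 4)*(t - 1)*(t + 3)*(t - 2)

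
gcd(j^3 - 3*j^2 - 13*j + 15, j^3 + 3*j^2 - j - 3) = j^2 + 2*j - 3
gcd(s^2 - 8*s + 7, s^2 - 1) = s - 1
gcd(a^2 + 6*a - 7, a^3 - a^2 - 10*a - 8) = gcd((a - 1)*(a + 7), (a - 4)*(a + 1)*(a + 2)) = 1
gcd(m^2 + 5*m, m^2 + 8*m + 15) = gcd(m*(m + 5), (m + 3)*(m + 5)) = m + 5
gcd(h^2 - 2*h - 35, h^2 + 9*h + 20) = h + 5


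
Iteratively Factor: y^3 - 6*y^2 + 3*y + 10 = (y - 2)*(y^2 - 4*y - 5) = (y - 2)*(y + 1)*(y - 5)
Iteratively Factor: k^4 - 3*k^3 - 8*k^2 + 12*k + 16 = (k - 2)*(k^3 - k^2 - 10*k - 8) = (k - 2)*(k + 2)*(k^2 - 3*k - 4) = (k - 2)*(k + 1)*(k + 2)*(k - 4)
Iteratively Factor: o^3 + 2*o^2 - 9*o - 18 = (o - 3)*(o^2 + 5*o + 6) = (o - 3)*(o + 2)*(o + 3)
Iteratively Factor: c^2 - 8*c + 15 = (c - 3)*(c - 5)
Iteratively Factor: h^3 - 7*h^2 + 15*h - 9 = (h - 3)*(h^2 - 4*h + 3) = (h - 3)^2*(h - 1)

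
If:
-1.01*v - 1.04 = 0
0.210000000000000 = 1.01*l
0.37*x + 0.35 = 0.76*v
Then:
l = 0.21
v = -1.03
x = -3.06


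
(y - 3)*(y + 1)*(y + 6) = y^3 + 4*y^2 - 15*y - 18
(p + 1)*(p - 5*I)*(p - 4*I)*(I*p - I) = I*p^4 + 9*p^3 - 21*I*p^2 - 9*p + 20*I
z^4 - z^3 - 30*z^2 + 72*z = z*(z - 4)*(z - 3)*(z + 6)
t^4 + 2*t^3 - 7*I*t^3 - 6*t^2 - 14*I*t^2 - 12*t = t*(t + 2)*(t - 6*I)*(t - I)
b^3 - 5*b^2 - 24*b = b*(b - 8)*(b + 3)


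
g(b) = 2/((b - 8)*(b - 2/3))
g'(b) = -2/((b - 8)*(b - 2/3)^2) - 2/((b - 8)^2*(b - 2/3))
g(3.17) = -0.17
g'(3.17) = 0.03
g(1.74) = -0.30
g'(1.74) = 0.23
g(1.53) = -0.36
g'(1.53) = 0.36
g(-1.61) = 0.09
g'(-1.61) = 0.05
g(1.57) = -0.34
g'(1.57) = 0.33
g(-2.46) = 0.06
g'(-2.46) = 0.03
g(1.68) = -0.31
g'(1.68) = 0.26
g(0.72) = -5.15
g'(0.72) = 95.88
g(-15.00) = 0.01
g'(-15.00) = 0.00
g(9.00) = 0.24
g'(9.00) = -0.27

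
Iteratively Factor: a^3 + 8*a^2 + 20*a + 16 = (a + 4)*(a^2 + 4*a + 4) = (a + 2)*(a + 4)*(a + 2)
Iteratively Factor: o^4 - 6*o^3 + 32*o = (o + 2)*(o^3 - 8*o^2 + 16*o) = (o - 4)*(o + 2)*(o^2 - 4*o) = (o - 4)^2*(o + 2)*(o)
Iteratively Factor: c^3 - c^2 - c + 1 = (c - 1)*(c^2 - 1) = (c - 1)*(c + 1)*(c - 1)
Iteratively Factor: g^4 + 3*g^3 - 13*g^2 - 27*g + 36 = (g - 1)*(g^3 + 4*g^2 - 9*g - 36) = (g - 3)*(g - 1)*(g^2 + 7*g + 12) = (g - 3)*(g - 1)*(g + 4)*(g + 3)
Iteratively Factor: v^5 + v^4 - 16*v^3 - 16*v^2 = (v + 4)*(v^4 - 3*v^3 - 4*v^2) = (v - 4)*(v + 4)*(v^3 + v^2) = v*(v - 4)*(v + 4)*(v^2 + v) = v*(v - 4)*(v + 1)*(v + 4)*(v)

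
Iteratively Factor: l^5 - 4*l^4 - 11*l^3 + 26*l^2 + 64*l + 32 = (l + 2)*(l^4 - 6*l^3 + l^2 + 24*l + 16) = (l - 4)*(l + 2)*(l^3 - 2*l^2 - 7*l - 4) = (l - 4)*(l + 1)*(l + 2)*(l^2 - 3*l - 4) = (l - 4)*(l + 1)^2*(l + 2)*(l - 4)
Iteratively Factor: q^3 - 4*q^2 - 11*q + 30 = (q + 3)*(q^2 - 7*q + 10) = (q - 2)*(q + 3)*(q - 5)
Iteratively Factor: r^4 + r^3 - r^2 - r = (r + 1)*(r^3 - r) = (r - 1)*(r + 1)*(r^2 + r) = (r - 1)*(r + 1)^2*(r)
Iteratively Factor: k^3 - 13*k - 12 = (k - 4)*(k^2 + 4*k + 3) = (k - 4)*(k + 1)*(k + 3)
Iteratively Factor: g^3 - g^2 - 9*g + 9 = (g - 1)*(g^2 - 9) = (g - 3)*(g - 1)*(g + 3)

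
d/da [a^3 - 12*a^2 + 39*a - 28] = 3*a^2 - 24*a + 39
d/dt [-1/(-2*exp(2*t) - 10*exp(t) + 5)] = (-4*exp(t) - 10)*exp(t)/(2*exp(2*t) + 10*exp(t) - 5)^2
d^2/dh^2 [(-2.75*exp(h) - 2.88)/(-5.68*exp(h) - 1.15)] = (5.6843418860808e-14*exp(2*h) + 74.952712*exp(h) - 15.175285)*exp(h)/(183.250432*exp(3*h) + 111.30528*exp(2*h) + 22.5354*exp(h) + 1.520875)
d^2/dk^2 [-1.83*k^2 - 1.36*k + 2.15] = -3.66000000000000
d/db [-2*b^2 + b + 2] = 1 - 4*b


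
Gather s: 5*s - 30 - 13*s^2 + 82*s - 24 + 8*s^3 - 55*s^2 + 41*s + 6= 8*s^3 - 68*s^2 + 128*s - 48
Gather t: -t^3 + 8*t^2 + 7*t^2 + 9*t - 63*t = -t^3 + 15*t^2 - 54*t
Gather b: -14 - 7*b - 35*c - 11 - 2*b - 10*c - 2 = -9*b - 45*c - 27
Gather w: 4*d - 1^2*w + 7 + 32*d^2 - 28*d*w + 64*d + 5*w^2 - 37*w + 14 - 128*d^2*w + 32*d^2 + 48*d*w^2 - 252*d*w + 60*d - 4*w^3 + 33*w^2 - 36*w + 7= 64*d^2 + 128*d - 4*w^3 + w^2*(48*d + 38) + w*(-128*d^2 - 280*d - 74) + 28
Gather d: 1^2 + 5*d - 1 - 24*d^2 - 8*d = -24*d^2 - 3*d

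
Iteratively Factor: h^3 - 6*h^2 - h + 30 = (h - 3)*(h^2 - 3*h - 10) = (h - 5)*(h - 3)*(h + 2)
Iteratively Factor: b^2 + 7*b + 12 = (b + 3)*(b + 4)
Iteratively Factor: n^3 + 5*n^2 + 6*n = (n + 2)*(n^2 + 3*n) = n*(n + 2)*(n + 3)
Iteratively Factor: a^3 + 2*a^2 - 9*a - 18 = (a + 2)*(a^2 - 9) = (a + 2)*(a + 3)*(a - 3)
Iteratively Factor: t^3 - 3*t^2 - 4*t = (t)*(t^2 - 3*t - 4) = t*(t + 1)*(t - 4)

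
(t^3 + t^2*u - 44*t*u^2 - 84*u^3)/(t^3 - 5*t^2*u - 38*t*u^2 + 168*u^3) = (t + 2*u)/(t - 4*u)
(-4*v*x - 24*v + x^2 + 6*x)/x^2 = -4*v/x - 24*v/x^2 + 1 + 6/x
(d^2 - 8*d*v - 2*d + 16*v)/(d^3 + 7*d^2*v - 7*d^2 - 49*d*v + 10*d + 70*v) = (d - 8*v)/(d^2 + 7*d*v - 5*d - 35*v)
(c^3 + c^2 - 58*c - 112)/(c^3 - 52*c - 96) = (c + 7)/(c + 6)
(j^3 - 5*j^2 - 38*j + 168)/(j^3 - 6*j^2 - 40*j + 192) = (j - 7)/(j - 8)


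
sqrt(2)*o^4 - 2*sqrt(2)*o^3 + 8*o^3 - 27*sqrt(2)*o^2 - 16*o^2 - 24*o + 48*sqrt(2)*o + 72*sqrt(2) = (o - 3)*(o - 2*sqrt(2))*(o + 6*sqrt(2))*(sqrt(2)*o + sqrt(2))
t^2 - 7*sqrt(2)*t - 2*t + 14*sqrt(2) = (t - 2)*(t - 7*sqrt(2))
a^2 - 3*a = a*(a - 3)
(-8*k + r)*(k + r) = -8*k^2 - 7*k*r + r^2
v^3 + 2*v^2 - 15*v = v*(v - 3)*(v + 5)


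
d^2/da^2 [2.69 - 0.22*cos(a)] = 0.22*cos(a)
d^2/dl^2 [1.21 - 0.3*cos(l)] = 0.3*cos(l)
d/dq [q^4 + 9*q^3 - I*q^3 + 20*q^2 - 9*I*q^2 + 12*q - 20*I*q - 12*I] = 4*q^3 + q^2*(27 - 3*I) + q*(40 - 18*I) + 12 - 20*I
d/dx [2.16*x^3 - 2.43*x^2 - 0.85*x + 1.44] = 6.48*x^2 - 4.86*x - 0.85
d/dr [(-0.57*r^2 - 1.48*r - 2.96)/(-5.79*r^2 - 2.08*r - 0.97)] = (-7.3836*r^2 - 33.171*r - 4.7212)/(33.5241*r^4 + 24.0864*r^3 + 15.559*r^2 + 4.0352*r + 0.9409)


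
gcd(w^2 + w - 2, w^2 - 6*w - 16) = w + 2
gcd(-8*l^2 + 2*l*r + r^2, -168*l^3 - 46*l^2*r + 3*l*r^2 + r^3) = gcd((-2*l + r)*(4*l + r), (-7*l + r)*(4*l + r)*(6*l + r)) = 4*l + r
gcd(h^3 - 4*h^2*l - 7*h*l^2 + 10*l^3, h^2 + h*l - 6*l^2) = 1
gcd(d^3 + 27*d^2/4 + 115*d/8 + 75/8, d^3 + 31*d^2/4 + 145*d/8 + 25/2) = d^2 + 15*d/4 + 25/8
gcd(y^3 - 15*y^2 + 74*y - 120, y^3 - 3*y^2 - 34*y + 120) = y^2 - 9*y + 20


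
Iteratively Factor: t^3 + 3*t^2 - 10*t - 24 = (t + 4)*(t^2 - t - 6) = (t - 3)*(t + 4)*(t + 2)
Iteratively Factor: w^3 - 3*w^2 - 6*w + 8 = (w - 1)*(w^2 - 2*w - 8) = (w - 1)*(w + 2)*(w - 4)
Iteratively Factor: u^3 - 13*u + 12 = (u - 3)*(u^2 + 3*u - 4) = (u - 3)*(u - 1)*(u + 4)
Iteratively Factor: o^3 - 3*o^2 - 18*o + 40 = (o + 4)*(o^2 - 7*o + 10) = (o - 5)*(o + 4)*(o - 2)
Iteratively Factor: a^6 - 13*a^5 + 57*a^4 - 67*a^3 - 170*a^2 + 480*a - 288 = (a - 3)*(a^5 - 10*a^4 + 27*a^3 + 14*a^2 - 128*a + 96) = (a - 4)*(a - 3)*(a^4 - 6*a^3 + 3*a^2 + 26*a - 24) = (a - 4)*(a - 3)^2*(a^3 - 3*a^2 - 6*a + 8) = (a - 4)^2*(a - 3)^2*(a^2 + a - 2) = (a - 4)^2*(a - 3)^2*(a + 2)*(a - 1)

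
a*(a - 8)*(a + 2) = a^3 - 6*a^2 - 16*a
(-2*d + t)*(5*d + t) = -10*d^2 + 3*d*t + t^2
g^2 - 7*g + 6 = (g - 6)*(g - 1)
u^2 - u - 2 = (u - 2)*(u + 1)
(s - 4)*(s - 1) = s^2 - 5*s + 4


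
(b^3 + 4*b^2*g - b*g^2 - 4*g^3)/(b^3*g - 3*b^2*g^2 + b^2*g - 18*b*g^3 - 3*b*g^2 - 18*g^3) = (-b^3 - 4*b^2*g + b*g^2 + 4*g^3)/(g*(-b^3 + 3*b^2*g - b^2 + 18*b*g^2 + 3*b*g + 18*g^2))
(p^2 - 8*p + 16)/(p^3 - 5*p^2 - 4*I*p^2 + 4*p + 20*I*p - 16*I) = (p - 4)/(p^2 - p*(1 + 4*I) + 4*I)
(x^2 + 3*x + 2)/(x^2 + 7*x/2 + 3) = 2*(x + 1)/(2*x + 3)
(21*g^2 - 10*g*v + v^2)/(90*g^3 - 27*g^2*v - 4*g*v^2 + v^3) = (-7*g + v)/(-30*g^2 - g*v + v^2)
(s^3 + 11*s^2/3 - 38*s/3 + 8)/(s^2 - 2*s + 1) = (s^2 + 14*s/3 - 8)/(s - 1)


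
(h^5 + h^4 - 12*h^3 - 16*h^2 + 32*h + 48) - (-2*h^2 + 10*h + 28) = h^5 + h^4 - 12*h^3 - 14*h^2 + 22*h + 20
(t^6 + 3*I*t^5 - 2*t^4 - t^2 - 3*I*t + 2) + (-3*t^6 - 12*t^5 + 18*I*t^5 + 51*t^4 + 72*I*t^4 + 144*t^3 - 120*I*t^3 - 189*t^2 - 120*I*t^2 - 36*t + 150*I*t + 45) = -2*t^6 - 12*t^5 + 21*I*t^5 + 49*t^4 + 72*I*t^4 + 144*t^3 - 120*I*t^3 - 190*t^2 - 120*I*t^2 - 36*t + 147*I*t + 47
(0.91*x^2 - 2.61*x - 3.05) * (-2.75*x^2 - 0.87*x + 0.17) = -2.5025*x^4 + 6.3858*x^3 + 10.8129*x^2 + 2.2098*x - 0.5185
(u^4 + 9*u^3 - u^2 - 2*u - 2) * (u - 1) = u^5 + 8*u^4 - 10*u^3 - u^2 + 2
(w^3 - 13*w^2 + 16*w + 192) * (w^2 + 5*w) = w^5 - 8*w^4 - 49*w^3 + 272*w^2 + 960*w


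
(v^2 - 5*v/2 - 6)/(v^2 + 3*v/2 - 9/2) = (2*v^2 - 5*v - 12)/(2*v^2 + 3*v - 9)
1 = 1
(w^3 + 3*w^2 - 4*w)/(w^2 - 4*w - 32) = w*(w - 1)/(w - 8)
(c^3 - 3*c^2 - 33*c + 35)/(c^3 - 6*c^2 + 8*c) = (c^3 - 3*c^2 - 33*c + 35)/(c*(c^2 - 6*c + 8))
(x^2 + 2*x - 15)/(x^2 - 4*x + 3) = (x + 5)/(x - 1)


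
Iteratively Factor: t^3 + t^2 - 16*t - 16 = (t + 4)*(t^2 - 3*t - 4) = (t - 4)*(t + 4)*(t + 1)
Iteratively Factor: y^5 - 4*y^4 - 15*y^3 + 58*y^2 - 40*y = (y + 4)*(y^4 - 8*y^3 + 17*y^2 - 10*y) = y*(y + 4)*(y^3 - 8*y^2 + 17*y - 10) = y*(y - 2)*(y + 4)*(y^2 - 6*y + 5) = y*(y - 5)*(y - 2)*(y + 4)*(y - 1)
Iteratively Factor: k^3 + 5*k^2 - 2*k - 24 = (k + 3)*(k^2 + 2*k - 8) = (k - 2)*(k + 3)*(k + 4)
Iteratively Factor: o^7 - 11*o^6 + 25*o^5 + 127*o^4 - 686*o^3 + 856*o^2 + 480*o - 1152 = (o - 3)*(o^6 - 8*o^5 + o^4 + 130*o^3 - 296*o^2 - 32*o + 384) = (o - 3)*(o + 4)*(o^5 - 12*o^4 + 49*o^3 - 66*o^2 - 32*o + 96) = (o - 3)*(o + 1)*(o + 4)*(o^4 - 13*o^3 + 62*o^2 - 128*o + 96) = (o - 3)^2*(o + 1)*(o + 4)*(o^3 - 10*o^2 + 32*o - 32) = (o - 4)*(o - 3)^2*(o + 1)*(o + 4)*(o^2 - 6*o + 8) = (o - 4)^2*(o - 3)^2*(o + 1)*(o + 4)*(o - 2)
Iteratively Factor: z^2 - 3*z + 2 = (z - 1)*(z - 2)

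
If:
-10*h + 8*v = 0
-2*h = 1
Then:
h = -1/2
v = -5/8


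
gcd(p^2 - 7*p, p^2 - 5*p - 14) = p - 7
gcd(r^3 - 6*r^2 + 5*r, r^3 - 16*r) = r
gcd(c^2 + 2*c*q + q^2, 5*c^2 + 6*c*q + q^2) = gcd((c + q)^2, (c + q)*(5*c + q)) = c + q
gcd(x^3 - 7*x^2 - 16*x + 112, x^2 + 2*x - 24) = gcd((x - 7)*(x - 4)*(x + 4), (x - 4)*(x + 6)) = x - 4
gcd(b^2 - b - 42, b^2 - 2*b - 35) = b - 7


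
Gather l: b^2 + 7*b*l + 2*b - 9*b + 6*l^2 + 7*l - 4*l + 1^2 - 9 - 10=b^2 - 7*b + 6*l^2 + l*(7*b + 3) - 18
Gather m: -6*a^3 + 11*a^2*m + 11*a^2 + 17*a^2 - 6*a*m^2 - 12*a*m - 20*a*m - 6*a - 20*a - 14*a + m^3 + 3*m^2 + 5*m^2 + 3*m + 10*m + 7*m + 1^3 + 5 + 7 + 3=-6*a^3 + 28*a^2 - 40*a + m^3 + m^2*(8 - 6*a) + m*(11*a^2 - 32*a + 20) + 16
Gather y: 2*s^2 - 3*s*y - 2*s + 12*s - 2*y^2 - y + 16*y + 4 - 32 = 2*s^2 + 10*s - 2*y^2 + y*(15 - 3*s) - 28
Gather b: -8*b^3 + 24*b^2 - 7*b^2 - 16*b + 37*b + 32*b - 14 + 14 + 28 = -8*b^3 + 17*b^2 + 53*b + 28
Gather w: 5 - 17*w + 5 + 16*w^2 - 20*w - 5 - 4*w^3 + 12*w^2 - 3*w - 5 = -4*w^3 + 28*w^2 - 40*w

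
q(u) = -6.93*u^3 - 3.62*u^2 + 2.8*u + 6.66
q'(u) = -20.79*u^2 - 7.24*u + 2.8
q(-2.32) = 67.22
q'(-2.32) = -92.30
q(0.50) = 6.29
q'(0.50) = -6.02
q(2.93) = -190.53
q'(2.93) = -196.89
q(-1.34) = 13.08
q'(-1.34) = -24.83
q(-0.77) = 5.52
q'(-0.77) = -3.95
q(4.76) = -809.43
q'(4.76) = -502.71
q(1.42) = -16.51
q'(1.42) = -49.40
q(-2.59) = 95.53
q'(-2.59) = -117.91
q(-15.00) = 22538.91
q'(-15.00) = -4566.35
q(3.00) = -204.63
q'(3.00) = -206.03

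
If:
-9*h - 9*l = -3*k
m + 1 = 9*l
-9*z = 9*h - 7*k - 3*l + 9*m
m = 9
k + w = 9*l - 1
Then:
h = 3*z/4 + 163/36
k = 9*z/4 + 203/12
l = 10/9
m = 9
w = -9*z/4 - 95/12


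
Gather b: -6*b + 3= 3 - 6*b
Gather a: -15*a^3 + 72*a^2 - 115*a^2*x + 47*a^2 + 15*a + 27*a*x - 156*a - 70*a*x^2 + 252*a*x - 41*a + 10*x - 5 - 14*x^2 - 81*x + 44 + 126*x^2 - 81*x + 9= -15*a^3 + a^2*(119 - 115*x) + a*(-70*x^2 + 279*x - 182) + 112*x^2 - 152*x + 48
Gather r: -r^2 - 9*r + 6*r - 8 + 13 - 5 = -r^2 - 3*r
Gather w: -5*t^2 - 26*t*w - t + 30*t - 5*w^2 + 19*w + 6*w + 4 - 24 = -5*t^2 + 29*t - 5*w^2 + w*(25 - 26*t) - 20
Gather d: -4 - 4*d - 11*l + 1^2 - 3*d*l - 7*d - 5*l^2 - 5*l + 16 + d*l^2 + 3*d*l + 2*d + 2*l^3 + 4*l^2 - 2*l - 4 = d*(l^2 - 9) + 2*l^3 - l^2 - 18*l + 9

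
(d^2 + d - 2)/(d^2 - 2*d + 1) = (d + 2)/(d - 1)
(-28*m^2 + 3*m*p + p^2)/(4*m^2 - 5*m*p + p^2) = (7*m + p)/(-m + p)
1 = 1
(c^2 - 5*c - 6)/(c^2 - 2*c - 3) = (c - 6)/(c - 3)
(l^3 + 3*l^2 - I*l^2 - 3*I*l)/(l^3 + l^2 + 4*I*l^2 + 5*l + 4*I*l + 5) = l*(l + 3)/(l^2 + l*(1 + 5*I) + 5*I)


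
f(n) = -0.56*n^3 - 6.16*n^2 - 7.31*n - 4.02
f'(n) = -1.68*n^2 - 12.32*n - 7.31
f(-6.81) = -63.06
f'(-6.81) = -1.32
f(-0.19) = -2.85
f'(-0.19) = -5.03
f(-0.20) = -2.80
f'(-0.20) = -4.91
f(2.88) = -89.54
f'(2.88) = -56.73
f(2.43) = -66.19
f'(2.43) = -47.17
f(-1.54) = -5.33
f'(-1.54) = 7.68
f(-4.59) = -46.09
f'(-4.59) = 13.84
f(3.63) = -138.51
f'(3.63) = -74.17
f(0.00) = -4.02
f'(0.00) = -7.31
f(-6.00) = -60.96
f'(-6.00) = 6.13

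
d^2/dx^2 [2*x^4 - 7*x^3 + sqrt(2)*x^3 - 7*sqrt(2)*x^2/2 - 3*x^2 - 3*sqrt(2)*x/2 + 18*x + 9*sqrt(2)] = 24*x^2 - 42*x + 6*sqrt(2)*x - 7*sqrt(2) - 6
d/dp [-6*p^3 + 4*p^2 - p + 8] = -18*p^2 + 8*p - 1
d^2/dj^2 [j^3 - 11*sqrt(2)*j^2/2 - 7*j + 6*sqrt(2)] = 6*j - 11*sqrt(2)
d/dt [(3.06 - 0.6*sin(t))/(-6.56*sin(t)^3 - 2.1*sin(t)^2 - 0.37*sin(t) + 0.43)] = (-7.872*sin(t)^3 + 58.9608*sin(t)^2 + 12.852*sin(t) + 0.8742)*cos(t)/(43.0336*sin(t)^6 + 27.552*sin(t)^5 + 9.2644*sin(t)^4 - 4.0876*sin(t)^3 - 1.6691*sin(t)^2 - 0.3182*sin(t) + 0.1849)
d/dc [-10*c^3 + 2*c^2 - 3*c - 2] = -30*c^2 + 4*c - 3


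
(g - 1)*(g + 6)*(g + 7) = g^3 + 12*g^2 + 29*g - 42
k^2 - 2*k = k*(k - 2)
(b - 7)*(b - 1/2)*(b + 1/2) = b^3 - 7*b^2 - b/4 + 7/4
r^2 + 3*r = r*(r + 3)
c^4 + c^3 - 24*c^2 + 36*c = c*(c - 3)*(c - 2)*(c + 6)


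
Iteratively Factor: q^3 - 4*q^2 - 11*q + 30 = (q - 2)*(q^2 - 2*q - 15) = (q - 5)*(q - 2)*(q + 3)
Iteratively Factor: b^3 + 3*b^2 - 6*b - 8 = (b - 2)*(b^2 + 5*b + 4) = (b - 2)*(b + 4)*(b + 1)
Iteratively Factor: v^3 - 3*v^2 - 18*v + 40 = (v - 2)*(v^2 - v - 20) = (v - 5)*(v - 2)*(v + 4)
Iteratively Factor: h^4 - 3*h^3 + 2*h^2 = (h)*(h^3 - 3*h^2 + 2*h) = h^2*(h^2 - 3*h + 2) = h^2*(h - 2)*(h - 1)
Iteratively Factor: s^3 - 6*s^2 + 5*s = (s)*(s^2 - 6*s + 5) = s*(s - 5)*(s - 1)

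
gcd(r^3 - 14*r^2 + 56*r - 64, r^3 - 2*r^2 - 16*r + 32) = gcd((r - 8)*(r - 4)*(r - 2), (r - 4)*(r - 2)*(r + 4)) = r^2 - 6*r + 8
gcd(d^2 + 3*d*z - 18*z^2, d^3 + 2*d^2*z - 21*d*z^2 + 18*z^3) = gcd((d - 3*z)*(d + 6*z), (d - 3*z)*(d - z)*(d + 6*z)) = -d^2 - 3*d*z + 18*z^2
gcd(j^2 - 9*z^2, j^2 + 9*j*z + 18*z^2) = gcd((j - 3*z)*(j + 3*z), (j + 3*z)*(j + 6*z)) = j + 3*z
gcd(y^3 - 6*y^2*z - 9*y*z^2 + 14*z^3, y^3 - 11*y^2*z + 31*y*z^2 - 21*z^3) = y^2 - 8*y*z + 7*z^2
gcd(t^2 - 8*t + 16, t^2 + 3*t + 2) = 1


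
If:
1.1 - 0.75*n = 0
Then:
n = 1.47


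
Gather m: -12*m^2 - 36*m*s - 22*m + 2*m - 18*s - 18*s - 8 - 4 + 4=-12*m^2 + m*(-36*s - 20) - 36*s - 8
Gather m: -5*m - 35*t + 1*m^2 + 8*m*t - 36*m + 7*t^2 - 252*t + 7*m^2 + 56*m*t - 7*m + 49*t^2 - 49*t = 8*m^2 + m*(64*t - 48) + 56*t^2 - 336*t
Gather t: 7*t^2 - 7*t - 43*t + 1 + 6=7*t^2 - 50*t + 7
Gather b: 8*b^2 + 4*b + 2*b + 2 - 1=8*b^2 + 6*b + 1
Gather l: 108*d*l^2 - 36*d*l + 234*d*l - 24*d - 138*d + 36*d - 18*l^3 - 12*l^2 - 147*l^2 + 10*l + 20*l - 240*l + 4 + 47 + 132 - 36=-126*d - 18*l^3 + l^2*(108*d - 159) + l*(198*d - 210) + 147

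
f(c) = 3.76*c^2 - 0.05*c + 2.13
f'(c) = 7.52*c - 0.05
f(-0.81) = 4.64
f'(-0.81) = -6.14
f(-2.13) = 19.30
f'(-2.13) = -16.07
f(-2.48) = 25.38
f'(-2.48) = -18.70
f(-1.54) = 11.12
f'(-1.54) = -11.63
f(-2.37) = 23.37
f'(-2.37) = -17.87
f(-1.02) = 6.09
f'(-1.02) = -7.72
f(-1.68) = 12.83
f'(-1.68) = -12.68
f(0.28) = 2.41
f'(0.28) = 2.06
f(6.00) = 137.19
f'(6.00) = 45.07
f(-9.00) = 307.14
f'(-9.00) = -67.73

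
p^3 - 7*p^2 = p^2*(p - 7)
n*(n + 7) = n^2 + 7*n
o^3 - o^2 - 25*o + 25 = (o - 5)*(o - 1)*(o + 5)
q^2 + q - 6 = (q - 2)*(q + 3)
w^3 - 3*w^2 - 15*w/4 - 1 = (w - 4)*(w + 1/2)^2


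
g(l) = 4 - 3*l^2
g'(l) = -6*l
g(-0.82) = 1.98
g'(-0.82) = 4.92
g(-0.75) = 2.31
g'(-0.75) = 4.50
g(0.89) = 1.62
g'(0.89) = -5.34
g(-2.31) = -12.01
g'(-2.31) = 13.86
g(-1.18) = -0.18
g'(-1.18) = 7.08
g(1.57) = -3.39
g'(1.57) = -9.42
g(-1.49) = -2.66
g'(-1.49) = 8.94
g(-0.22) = 3.85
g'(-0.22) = 1.32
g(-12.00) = -428.00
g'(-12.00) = 72.00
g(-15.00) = -671.00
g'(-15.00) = 90.00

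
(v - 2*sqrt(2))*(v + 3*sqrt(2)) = v^2 + sqrt(2)*v - 12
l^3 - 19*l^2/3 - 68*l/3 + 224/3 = (l - 8)*(l - 7/3)*(l + 4)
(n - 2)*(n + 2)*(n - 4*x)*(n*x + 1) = n^4*x - 4*n^3*x^2 + n^3 - 8*n^2*x + 16*n*x^2 - 4*n + 16*x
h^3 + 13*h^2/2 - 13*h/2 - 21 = (h - 2)*(h + 3/2)*(h + 7)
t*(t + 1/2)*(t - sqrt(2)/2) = t^3 - sqrt(2)*t^2/2 + t^2/2 - sqrt(2)*t/4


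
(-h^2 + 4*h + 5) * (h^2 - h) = -h^4 + 5*h^3 + h^2 - 5*h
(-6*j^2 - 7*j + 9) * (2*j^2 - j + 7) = -12*j^4 - 8*j^3 - 17*j^2 - 58*j + 63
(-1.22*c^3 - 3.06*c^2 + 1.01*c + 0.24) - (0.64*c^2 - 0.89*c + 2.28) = -1.22*c^3 - 3.7*c^2 + 1.9*c - 2.04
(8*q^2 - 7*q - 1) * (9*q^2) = 72*q^4 - 63*q^3 - 9*q^2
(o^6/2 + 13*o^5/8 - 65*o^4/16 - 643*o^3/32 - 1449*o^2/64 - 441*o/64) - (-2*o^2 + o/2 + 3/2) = o^6/2 + 13*o^5/8 - 65*o^4/16 - 643*o^3/32 - 1321*o^2/64 - 473*o/64 - 3/2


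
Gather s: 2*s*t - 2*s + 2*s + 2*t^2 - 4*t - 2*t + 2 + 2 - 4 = 2*s*t + 2*t^2 - 6*t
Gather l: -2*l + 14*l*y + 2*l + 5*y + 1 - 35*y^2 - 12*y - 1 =14*l*y - 35*y^2 - 7*y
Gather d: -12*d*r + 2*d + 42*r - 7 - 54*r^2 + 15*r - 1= d*(2 - 12*r) - 54*r^2 + 57*r - 8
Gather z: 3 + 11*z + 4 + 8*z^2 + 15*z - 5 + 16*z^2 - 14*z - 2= 24*z^2 + 12*z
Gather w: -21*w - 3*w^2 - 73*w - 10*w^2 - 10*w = -13*w^2 - 104*w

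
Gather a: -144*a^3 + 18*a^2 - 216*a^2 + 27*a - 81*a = -144*a^3 - 198*a^2 - 54*a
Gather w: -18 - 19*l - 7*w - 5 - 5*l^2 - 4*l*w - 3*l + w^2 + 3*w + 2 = -5*l^2 - 22*l + w^2 + w*(-4*l - 4) - 21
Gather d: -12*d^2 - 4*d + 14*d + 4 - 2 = -12*d^2 + 10*d + 2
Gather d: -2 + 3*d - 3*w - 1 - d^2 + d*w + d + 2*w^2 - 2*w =-d^2 + d*(w + 4) + 2*w^2 - 5*w - 3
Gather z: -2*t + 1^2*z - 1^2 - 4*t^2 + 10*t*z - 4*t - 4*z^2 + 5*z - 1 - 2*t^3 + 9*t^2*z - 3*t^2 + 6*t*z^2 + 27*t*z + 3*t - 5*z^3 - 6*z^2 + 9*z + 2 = -2*t^3 - 7*t^2 - 3*t - 5*z^3 + z^2*(6*t - 10) + z*(9*t^2 + 37*t + 15)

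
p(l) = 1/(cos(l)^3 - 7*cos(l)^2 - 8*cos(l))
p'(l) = (3*sin(l)*cos(l)^2 - 14*sin(l)*cos(l) - 8*sin(l))/(cos(l)^3 - 7*cos(l)^2 - 8*cos(l))^2 = (3*sin(l) - 8*sin(l)/cos(l)^2 - 14*tan(l))/(sin(l)^2 + 7*cos(l) + 7)^2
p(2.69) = 1.25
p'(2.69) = 4.76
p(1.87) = 0.58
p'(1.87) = -1.16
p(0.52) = -0.09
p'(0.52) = -0.07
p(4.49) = 0.71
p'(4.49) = 2.33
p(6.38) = -0.07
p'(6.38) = -0.01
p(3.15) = 3144.05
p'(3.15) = -747895.04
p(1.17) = -0.24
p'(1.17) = -0.70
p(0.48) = -0.08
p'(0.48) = -0.06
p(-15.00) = 0.63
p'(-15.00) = -1.11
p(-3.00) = 11.23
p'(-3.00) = -156.55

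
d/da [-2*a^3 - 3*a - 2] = -6*a^2 - 3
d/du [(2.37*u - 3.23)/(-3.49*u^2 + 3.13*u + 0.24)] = (8.2713*u^2 - 22.5454*u + 10.6787)/(12.1801*u^4 - 21.8474*u^3 + 8.1217*u^2 + 1.5024*u + 0.0576)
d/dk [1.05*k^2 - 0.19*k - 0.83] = 2.1*k - 0.19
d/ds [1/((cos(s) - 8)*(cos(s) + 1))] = (2*cos(s) - 7)*sin(s)/((cos(s) - 8)^2*(cos(s) + 1)^2)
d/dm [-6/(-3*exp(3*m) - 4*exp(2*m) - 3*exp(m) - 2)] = (-54*exp(2*m) - 48*exp(m) - 18)*exp(m)/(3*exp(3*m) + 4*exp(2*m) + 3*exp(m) + 2)^2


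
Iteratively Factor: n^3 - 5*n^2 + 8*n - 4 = (n - 2)*(n^2 - 3*n + 2) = (n - 2)^2*(n - 1)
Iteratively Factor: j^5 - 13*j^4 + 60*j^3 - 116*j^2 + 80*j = (j - 5)*(j^4 - 8*j^3 + 20*j^2 - 16*j) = (j - 5)*(j - 2)*(j^3 - 6*j^2 + 8*j) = (j - 5)*(j - 2)^2*(j^2 - 4*j) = j*(j - 5)*(j - 2)^2*(j - 4)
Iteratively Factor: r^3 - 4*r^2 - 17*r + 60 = (r + 4)*(r^2 - 8*r + 15) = (r - 3)*(r + 4)*(r - 5)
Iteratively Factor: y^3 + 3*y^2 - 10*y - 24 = (y + 2)*(y^2 + y - 12) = (y - 3)*(y + 2)*(y + 4)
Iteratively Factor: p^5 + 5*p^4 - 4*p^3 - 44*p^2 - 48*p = (p + 4)*(p^4 + p^3 - 8*p^2 - 12*p) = (p + 2)*(p + 4)*(p^3 - p^2 - 6*p) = (p - 3)*(p + 2)*(p + 4)*(p^2 + 2*p) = (p - 3)*(p + 2)^2*(p + 4)*(p)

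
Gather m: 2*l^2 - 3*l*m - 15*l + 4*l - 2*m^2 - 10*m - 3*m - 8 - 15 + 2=2*l^2 - 11*l - 2*m^2 + m*(-3*l - 13) - 21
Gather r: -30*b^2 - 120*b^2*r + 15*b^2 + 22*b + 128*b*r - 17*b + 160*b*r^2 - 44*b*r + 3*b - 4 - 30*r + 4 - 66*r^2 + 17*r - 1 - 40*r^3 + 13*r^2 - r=-15*b^2 + 8*b - 40*r^3 + r^2*(160*b - 53) + r*(-120*b^2 + 84*b - 14) - 1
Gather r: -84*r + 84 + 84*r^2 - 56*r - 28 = 84*r^2 - 140*r + 56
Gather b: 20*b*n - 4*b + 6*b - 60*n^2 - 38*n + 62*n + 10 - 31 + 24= b*(20*n + 2) - 60*n^2 + 24*n + 3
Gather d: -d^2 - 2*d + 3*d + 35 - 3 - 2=-d^2 + d + 30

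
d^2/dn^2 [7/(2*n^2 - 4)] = 7*(3*n^2 + 2)/(n^2 - 2)^3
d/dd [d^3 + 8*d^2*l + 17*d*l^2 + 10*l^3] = 3*d^2 + 16*d*l + 17*l^2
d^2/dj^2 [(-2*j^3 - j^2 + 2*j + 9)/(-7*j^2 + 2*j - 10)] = 6*(-72*j^3 - 551*j^2 + 466*j + 218)/(343*j^6 - 294*j^5 + 1554*j^4 - 848*j^3 + 2220*j^2 - 600*j + 1000)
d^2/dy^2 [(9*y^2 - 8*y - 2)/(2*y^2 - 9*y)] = 4*(65*y^3 - 12*y^2 + 54*y - 81)/(y^3*(8*y^3 - 108*y^2 + 486*y - 729))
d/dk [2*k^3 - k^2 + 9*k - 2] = 6*k^2 - 2*k + 9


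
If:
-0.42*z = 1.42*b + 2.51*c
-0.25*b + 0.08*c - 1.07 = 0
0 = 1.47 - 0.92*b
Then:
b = 1.60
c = 18.37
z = -115.17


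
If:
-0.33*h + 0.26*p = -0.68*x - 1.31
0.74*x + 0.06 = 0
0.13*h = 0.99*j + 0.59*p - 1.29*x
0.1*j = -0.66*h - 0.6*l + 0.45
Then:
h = 0.787878787878788*p + 3.8026208026208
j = 0.393682939137485 - 0.492500765228038*p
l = -0.784583205795327*p - 3.49849670607246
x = -0.08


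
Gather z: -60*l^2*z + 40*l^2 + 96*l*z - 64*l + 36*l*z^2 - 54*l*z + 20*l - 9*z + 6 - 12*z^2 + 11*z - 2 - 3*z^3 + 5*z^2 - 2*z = 40*l^2 - 44*l - 3*z^3 + z^2*(36*l - 7) + z*(-60*l^2 + 42*l) + 4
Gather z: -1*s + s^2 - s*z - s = s^2 - s*z - 2*s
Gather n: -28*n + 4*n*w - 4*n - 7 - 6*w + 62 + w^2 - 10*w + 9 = n*(4*w - 32) + w^2 - 16*w + 64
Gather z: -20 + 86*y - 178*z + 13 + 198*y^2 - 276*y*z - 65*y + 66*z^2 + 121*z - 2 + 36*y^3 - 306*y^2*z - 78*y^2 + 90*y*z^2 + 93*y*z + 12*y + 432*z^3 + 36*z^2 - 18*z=36*y^3 + 120*y^2 + 33*y + 432*z^3 + z^2*(90*y + 102) + z*(-306*y^2 - 183*y - 75) - 9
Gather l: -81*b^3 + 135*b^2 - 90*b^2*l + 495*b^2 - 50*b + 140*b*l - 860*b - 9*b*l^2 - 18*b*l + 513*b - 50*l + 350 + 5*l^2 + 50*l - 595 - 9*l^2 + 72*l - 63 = -81*b^3 + 630*b^2 - 397*b + l^2*(-9*b - 4) + l*(-90*b^2 + 122*b + 72) - 308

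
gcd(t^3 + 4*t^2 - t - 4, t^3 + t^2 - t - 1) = t^2 - 1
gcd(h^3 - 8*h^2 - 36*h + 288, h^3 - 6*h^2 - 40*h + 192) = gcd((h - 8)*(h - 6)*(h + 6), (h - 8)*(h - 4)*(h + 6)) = h^2 - 2*h - 48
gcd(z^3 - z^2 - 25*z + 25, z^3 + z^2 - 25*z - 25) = z^2 - 25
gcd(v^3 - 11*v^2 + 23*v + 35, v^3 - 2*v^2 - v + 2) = v + 1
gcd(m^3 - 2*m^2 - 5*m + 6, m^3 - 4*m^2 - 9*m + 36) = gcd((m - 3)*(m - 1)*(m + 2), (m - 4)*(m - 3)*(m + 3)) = m - 3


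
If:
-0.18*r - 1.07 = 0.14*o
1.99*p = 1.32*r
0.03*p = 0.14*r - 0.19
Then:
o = -9.68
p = 1.05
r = 1.58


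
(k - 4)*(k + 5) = k^2 + k - 20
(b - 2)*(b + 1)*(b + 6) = b^3 + 5*b^2 - 8*b - 12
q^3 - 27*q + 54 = (q - 3)^2*(q + 6)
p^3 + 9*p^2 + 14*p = p*(p + 2)*(p + 7)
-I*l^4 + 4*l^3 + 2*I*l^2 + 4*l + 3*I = (l - I)*(l + I)*(l + 3*I)*(-I*l + 1)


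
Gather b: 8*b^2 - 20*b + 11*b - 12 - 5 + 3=8*b^2 - 9*b - 14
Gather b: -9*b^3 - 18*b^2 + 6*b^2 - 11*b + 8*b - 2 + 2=-9*b^3 - 12*b^2 - 3*b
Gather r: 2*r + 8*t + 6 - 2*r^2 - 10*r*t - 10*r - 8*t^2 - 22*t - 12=-2*r^2 + r*(-10*t - 8) - 8*t^2 - 14*t - 6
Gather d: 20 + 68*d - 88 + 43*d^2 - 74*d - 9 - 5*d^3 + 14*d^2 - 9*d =-5*d^3 + 57*d^2 - 15*d - 77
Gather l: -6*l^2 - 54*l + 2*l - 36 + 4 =-6*l^2 - 52*l - 32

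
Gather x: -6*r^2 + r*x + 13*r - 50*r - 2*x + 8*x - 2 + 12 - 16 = -6*r^2 - 37*r + x*(r + 6) - 6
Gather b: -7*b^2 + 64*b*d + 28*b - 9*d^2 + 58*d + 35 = -7*b^2 + b*(64*d + 28) - 9*d^2 + 58*d + 35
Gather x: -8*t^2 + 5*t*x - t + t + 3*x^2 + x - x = -8*t^2 + 5*t*x + 3*x^2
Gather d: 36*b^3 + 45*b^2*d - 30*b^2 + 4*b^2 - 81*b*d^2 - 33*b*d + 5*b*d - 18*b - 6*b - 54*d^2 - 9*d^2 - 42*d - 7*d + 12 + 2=36*b^3 - 26*b^2 - 24*b + d^2*(-81*b - 63) + d*(45*b^2 - 28*b - 49) + 14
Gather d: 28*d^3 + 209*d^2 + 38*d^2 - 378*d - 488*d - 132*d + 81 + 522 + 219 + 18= 28*d^3 + 247*d^2 - 998*d + 840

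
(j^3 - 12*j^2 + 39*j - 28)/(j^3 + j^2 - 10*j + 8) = (j^2 - 11*j + 28)/(j^2 + 2*j - 8)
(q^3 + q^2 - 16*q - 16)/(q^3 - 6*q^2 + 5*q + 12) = (q + 4)/(q - 3)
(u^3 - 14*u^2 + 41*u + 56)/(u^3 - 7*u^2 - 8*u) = (u - 7)/u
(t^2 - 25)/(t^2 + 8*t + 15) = (t - 5)/(t + 3)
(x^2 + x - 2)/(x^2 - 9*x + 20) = (x^2 + x - 2)/(x^2 - 9*x + 20)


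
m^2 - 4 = (m - 2)*(m + 2)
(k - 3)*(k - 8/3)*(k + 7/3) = k^3 - 10*k^2/3 - 47*k/9 + 56/3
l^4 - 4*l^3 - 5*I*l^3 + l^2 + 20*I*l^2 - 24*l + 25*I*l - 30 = (l - 5)*(l + 1)*(l - 6*I)*(l + I)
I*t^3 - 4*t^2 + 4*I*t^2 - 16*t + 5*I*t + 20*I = (t + 4)*(t + 5*I)*(I*t + 1)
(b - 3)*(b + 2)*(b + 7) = b^3 + 6*b^2 - 13*b - 42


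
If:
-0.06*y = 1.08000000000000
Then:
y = -18.00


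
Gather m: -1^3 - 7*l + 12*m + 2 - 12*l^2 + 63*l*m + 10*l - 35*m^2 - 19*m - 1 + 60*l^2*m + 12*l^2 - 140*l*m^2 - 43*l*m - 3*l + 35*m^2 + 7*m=-140*l*m^2 + m*(60*l^2 + 20*l)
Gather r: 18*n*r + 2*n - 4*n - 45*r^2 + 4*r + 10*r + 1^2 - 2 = -2*n - 45*r^2 + r*(18*n + 14) - 1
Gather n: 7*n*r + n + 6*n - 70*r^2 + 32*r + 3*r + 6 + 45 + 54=n*(7*r + 7) - 70*r^2 + 35*r + 105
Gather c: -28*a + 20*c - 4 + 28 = -28*a + 20*c + 24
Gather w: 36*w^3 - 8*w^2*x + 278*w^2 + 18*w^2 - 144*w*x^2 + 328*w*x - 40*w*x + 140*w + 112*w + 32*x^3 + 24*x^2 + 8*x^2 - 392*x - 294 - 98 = 36*w^3 + w^2*(296 - 8*x) + w*(-144*x^2 + 288*x + 252) + 32*x^3 + 32*x^2 - 392*x - 392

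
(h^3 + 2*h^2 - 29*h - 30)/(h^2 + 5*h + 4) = (h^2 + h - 30)/(h + 4)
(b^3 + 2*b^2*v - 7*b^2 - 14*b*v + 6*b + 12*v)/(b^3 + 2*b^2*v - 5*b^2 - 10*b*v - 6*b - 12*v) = (b - 1)/(b + 1)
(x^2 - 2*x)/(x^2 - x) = (x - 2)/(x - 1)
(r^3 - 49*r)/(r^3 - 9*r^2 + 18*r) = (r^2 - 49)/(r^2 - 9*r + 18)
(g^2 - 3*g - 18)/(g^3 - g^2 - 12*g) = (g - 6)/(g*(g - 4))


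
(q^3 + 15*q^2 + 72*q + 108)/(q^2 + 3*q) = q + 12 + 36/q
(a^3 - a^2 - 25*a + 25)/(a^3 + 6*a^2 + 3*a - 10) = (a - 5)/(a + 2)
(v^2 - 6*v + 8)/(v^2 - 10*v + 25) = (v^2 - 6*v + 8)/(v^2 - 10*v + 25)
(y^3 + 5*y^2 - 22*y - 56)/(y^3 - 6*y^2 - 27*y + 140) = (y^2 + 9*y + 14)/(y^2 - 2*y - 35)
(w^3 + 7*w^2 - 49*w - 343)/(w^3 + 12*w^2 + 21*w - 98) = (w - 7)/(w - 2)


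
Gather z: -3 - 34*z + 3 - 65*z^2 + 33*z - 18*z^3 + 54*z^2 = -18*z^3 - 11*z^2 - z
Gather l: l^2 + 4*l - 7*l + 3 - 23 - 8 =l^2 - 3*l - 28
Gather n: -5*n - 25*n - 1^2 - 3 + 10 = 6 - 30*n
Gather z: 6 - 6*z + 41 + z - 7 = 40 - 5*z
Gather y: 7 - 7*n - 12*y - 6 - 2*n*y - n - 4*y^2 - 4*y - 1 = -8*n - 4*y^2 + y*(-2*n - 16)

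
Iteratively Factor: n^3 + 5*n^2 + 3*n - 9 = (n + 3)*(n^2 + 2*n - 3) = (n + 3)^2*(n - 1)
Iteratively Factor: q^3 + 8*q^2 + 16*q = (q + 4)*(q^2 + 4*q) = (q + 4)^2*(q)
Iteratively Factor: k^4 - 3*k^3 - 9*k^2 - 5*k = (k + 1)*(k^3 - 4*k^2 - 5*k) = (k - 5)*(k + 1)*(k^2 + k) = k*(k - 5)*(k + 1)*(k + 1)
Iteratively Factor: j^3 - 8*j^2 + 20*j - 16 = (j - 4)*(j^2 - 4*j + 4) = (j - 4)*(j - 2)*(j - 2)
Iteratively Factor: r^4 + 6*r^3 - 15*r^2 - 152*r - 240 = (r - 5)*(r^3 + 11*r^2 + 40*r + 48) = (r - 5)*(r + 4)*(r^2 + 7*r + 12) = (r - 5)*(r + 4)^2*(r + 3)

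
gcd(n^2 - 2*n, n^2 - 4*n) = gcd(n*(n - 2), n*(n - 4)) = n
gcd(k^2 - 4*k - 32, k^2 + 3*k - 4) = k + 4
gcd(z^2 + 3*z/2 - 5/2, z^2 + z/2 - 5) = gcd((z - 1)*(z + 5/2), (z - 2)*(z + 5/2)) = z + 5/2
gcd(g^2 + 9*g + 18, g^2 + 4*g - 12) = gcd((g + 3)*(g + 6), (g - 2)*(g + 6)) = g + 6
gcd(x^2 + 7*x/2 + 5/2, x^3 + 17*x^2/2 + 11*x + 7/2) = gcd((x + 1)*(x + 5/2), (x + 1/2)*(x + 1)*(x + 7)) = x + 1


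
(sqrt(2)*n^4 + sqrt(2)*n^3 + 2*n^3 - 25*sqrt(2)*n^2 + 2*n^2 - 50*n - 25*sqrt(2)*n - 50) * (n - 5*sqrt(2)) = sqrt(2)*n^5 - 8*n^4 + sqrt(2)*n^4 - 35*sqrt(2)*n^3 - 8*n^3 - 35*sqrt(2)*n^2 + 200*n^2 + 200*n + 250*sqrt(2)*n + 250*sqrt(2)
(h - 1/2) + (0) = h - 1/2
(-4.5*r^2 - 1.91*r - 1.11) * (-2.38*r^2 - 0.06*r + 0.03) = 10.71*r^4 + 4.8158*r^3 + 2.6214*r^2 + 0.00930000000000001*r - 0.0333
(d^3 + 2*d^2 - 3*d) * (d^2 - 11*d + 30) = d^5 - 9*d^4 + 5*d^3 + 93*d^2 - 90*d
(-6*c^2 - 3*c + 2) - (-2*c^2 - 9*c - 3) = -4*c^2 + 6*c + 5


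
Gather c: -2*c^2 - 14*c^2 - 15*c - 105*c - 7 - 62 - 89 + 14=-16*c^2 - 120*c - 144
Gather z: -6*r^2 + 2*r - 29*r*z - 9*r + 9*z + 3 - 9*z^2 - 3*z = -6*r^2 - 7*r - 9*z^2 + z*(6 - 29*r) + 3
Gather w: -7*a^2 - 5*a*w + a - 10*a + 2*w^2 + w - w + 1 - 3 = -7*a^2 - 5*a*w - 9*a + 2*w^2 - 2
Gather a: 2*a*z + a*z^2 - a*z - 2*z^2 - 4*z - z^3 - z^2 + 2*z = a*(z^2 + z) - z^3 - 3*z^2 - 2*z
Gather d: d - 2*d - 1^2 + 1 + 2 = 2 - d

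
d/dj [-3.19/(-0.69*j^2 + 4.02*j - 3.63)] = (12.8238 - 4.4022*j)/(0.69*j^2 - 4.02*j + 3.63)^2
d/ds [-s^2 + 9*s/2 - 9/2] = 9/2 - 2*s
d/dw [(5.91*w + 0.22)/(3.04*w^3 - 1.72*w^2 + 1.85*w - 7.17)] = (-35.9328*w^3 + 8.1588*w^2 + 0.7568*w - 42.7817)/(9.2416*w^6 - 10.4576*w^5 + 14.2064*w^4 - 49.9576*w^3 + 28.0873*w^2 - 26.529*w + 51.4089)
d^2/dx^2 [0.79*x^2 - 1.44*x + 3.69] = 1.58000000000000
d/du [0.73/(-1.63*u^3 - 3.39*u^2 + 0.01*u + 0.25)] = (3.5697*u^2 + 4.9494*u - 0.0073)/(1.63*u^3 + 3.39*u^2 - 0.01*u - 0.25)^2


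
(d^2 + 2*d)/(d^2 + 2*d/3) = 3*(d + 2)/(3*d + 2)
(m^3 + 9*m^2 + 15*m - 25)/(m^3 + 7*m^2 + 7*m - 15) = (m + 5)/(m + 3)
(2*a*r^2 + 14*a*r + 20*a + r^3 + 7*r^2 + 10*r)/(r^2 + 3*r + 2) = (2*a*r + 10*a + r^2 + 5*r)/(r + 1)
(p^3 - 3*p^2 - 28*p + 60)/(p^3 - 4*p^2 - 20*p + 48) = (p + 5)/(p + 4)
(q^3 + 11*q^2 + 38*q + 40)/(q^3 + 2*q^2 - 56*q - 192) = (q^2 + 7*q + 10)/(q^2 - 2*q - 48)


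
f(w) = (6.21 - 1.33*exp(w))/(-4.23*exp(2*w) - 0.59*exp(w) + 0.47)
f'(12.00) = 0.00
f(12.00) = 0.00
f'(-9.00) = 0.00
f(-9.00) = 13.21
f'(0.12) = 2.00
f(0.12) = -0.85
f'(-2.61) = 3.10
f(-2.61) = 15.14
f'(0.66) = 0.59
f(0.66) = -0.22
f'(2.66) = -0.01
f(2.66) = 0.01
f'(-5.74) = 0.05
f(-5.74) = 13.26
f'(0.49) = 0.87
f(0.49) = -0.34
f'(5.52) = -0.00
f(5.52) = 0.00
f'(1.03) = 0.25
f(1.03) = -0.07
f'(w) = (6.21 - 1.33*exp(w))*(8.46*exp(2*w) + 0.59*exp(w))/(-4.23*exp(2*w) - 0.59*exp(w) + 0.47)^2 - 1.33*exp(w)/(-4.23*exp(2*w) - 0.59*exp(w) + 0.47) = (-5.6259*exp(2*w) + 52.5366*exp(w) + 3.0388)*exp(w)/(17.8929*exp(4*w) + 4.9914*exp(3*w) - 3.6281*exp(2*w) - 0.5546*exp(w) + 0.2209)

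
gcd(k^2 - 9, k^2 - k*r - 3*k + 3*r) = k - 3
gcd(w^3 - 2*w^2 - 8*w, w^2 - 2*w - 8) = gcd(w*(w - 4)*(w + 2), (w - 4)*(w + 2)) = w^2 - 2*w - 8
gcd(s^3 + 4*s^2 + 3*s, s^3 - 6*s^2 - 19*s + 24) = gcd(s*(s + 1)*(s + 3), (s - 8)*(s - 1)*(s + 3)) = s + 3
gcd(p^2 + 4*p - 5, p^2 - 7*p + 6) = p - 1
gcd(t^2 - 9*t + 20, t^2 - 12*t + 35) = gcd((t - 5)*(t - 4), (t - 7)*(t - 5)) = t - 5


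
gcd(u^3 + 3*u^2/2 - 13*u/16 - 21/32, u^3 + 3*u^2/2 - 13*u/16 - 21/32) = u^3 + 3*u^2/2 - 13*u/16 - 21/32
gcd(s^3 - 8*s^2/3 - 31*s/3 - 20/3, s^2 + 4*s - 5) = 1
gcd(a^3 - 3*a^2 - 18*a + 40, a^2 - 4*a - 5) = a - 5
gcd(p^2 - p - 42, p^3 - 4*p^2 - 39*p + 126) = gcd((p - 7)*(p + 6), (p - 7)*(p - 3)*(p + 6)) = p^2 - p - 42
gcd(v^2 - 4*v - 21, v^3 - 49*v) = v - 7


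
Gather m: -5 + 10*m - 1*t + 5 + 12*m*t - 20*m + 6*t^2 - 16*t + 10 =m*(12*t - 10) + 6*t^2 - 17*t + 10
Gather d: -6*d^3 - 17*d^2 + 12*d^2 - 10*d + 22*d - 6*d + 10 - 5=-6*d^3 - 5*d^2 + 6*d + 5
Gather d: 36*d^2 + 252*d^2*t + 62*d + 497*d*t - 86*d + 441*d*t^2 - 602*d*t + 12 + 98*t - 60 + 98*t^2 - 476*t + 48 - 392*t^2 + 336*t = d^2*(252*t + 36) + d*(441*t^2 - 105*t - 24) - 294*t^2 - 42*t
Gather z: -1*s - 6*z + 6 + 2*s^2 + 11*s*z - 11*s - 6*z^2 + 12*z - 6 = 2*s^2 - 12*s - 6*z^2 + z*(11*s + 6)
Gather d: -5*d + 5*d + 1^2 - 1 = 0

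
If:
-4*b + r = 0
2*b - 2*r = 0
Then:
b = 0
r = 0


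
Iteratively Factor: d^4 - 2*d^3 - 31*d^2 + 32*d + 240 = (d + 4)*(d^3 - 6*d^2 - 7*d + 60) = (d + 3)*(d + 4)*(d^2 - 9*d + 20) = (d - 5)*(d + 3)*(d + 4)*(d - 4)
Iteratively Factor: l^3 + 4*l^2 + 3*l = (l + 3)*(l^2 + l) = (l + 1)*(l + 3)*(l)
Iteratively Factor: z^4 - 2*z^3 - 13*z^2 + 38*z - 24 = (z - 3)*(z^3 + z^2 - 10*z + 8) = (z - 3)*(z - 2)*(z^2 + 3*z - 4) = (z - 3)*(z - 2)*(z + 4)*(z - 1)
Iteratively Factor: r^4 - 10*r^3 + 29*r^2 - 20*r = (r - 1)*(r^3 - 9*r^2 + 20*r) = (r - 5)*(r - 1)*(r^2 - 4*r) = r*(r - 5)*(r - 1)*(r - 4)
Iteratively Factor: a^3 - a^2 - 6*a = (a - 3)*(a^2 + 2*a) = a*(a - 3)*(a + 2)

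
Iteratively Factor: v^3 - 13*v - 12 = (v + 1)*(v^2 - v - 12) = (v - 4)*(v + 1)*(v + 3)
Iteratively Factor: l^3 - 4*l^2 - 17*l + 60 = (l - 3)*(l^2 - l - 20) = (l - 3)*(l + 4)*(l - 5)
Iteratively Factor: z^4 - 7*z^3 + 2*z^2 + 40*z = (z)*(z^3 - 7*z^2 + 2*z + 40) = z*(z + 2)*(z^2 - 9*z + 20) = z*(z - 4)*(z + 2)*(z - 5)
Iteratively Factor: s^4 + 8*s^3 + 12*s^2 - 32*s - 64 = (s - 2)*(s^3 + 10*s^2 + 32*s + 32) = (s - 2)*(s + 4)*(s^2 + 6*s + 8) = (s - 2)*(s + 2)*(s + 4)*(s + 4)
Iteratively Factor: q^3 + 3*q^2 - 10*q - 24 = (q + 2)*(q^2 + q - 12) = (q + 2)*(q + 4)*(q - 3)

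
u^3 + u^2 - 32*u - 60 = (u - 6)*(u + 2)*(u + 5)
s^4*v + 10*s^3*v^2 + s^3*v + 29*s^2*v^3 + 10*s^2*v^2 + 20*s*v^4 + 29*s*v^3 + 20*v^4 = (s + v)*(s + 4*v)*(s + 5*v)*(s*v + v)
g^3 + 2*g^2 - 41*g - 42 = (g - 6)*(g + 1)*(g + 7)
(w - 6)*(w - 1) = w^2 - 7*w + 6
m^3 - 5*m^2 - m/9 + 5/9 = (m - 5)*(m - 1/3)*(m + 1/3)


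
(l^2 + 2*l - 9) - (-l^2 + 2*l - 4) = 2*l^2 - 5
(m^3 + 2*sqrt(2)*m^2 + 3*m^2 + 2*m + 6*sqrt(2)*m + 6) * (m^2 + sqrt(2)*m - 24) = m^5 + 3*m^4 + 3*sqrt(2)*m^4 - 18*m^3 + 9*sqrt(2)*m^3 - 46*sqrt(2)*m^2 - 54*m^2 - 138*sqrt(2)*m - 48*m - 144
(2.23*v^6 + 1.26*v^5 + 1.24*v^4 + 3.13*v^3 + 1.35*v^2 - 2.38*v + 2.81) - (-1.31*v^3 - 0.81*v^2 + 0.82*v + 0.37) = 2.23*v^6 + 1.26*v^5 + 1.24*v^4 + 4.44*v^3 + 2.16*v^2 - 3.2*v + 2.44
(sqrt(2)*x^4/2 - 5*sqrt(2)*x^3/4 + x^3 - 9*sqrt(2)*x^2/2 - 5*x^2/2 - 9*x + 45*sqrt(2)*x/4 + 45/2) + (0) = sqrt(2)*x^4/2 - 5*sqrt(2)*x^3/4 + x^3 - 9*sqrt(2)*x^2/2 - 5*x^2/2 - 9*x + 45*sqrt(2)*x/4 + 45/2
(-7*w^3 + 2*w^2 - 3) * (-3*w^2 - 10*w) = 21*w^5 + 64*w^4 - 20*w^3 + 9*w^2 + 30*w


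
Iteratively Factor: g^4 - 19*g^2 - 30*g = (g + 2)*(g^3 - 2*g^2 - 15*g) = (g + 2)*(g + 3)*(g^2 - 5*g) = g*(g + 2)*(g + 3)*(g - 5)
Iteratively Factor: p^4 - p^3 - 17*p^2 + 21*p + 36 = (p + 1)*(p^3 - 2*p^2 - 15*p + 36) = (p + 1)*(p + 4)*(p^2 - 6*p + 9) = (p - 3)*(p + 1)*(p + 4)*(p - 3)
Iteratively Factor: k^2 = (k)*(k)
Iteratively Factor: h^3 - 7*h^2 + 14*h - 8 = (h - 1)*(h^2 - 6*h + 8) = (h - 2)*(h - 1)*(h - 4)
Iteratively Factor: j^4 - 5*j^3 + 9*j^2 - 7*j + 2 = (j - 2)*(j^3 - 3*j^2 + 3*j - 1) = (j - 2)*(j - 1)*(j^2 - 2*j + 1) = (j - 2)*(j - 1)^2*(j - 1)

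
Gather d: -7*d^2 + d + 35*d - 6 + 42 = -7*d^2 + 36*d + 36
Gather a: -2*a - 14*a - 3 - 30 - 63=-16*a - 96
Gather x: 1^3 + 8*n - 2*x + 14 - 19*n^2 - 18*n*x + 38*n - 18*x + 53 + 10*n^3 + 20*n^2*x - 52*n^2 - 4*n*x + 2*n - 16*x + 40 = 10*n^3 - 71*n^2 + 48*n + x*(20*n^2 - 22*n - 36) + 108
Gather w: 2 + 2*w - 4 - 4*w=-2*w - 2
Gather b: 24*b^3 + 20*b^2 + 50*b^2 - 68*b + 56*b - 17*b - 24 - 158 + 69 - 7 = 24*b^3 + 70*b^2 - 29*b - 120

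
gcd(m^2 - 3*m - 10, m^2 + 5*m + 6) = m + 2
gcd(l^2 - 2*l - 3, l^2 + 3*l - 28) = 1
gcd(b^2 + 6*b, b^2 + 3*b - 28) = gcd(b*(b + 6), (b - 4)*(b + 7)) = 1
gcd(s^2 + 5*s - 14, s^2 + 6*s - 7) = s + 7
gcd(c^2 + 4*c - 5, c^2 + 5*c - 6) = c - 1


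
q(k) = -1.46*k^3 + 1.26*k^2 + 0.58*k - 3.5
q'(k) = -4.38*k^2 + 2.52*k + 0.58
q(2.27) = -12.77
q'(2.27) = -16.27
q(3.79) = -62.69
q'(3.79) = -52.78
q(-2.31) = 19.88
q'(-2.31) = -28.61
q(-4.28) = 131.57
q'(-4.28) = -90.44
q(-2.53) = 26.74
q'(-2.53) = -33.83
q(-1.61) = 4.93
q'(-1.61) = -14.83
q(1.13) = -3.34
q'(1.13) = -2.17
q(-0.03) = -3.52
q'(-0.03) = 0.50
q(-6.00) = 353.74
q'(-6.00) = -172.22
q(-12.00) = 2693.86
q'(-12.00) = -660.38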